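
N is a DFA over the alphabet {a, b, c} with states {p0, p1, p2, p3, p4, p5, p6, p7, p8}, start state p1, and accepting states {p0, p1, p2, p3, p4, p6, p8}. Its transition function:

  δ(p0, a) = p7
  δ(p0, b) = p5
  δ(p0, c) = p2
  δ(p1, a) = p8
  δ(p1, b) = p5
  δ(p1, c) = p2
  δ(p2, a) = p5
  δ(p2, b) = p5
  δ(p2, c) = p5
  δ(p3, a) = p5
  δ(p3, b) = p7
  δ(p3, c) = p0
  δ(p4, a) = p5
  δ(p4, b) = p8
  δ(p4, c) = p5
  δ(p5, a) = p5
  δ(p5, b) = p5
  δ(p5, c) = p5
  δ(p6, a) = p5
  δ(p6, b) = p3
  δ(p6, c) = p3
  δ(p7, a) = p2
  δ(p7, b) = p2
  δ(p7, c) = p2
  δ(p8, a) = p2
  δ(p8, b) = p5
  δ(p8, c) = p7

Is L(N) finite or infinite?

The useful states (reachable from p1 and able to reach an accepting state) are {p1, p2, p7, p8}.
Restricted to these states the transition graph has no cycle, so every accepting path has bounded length and L is finite.

finite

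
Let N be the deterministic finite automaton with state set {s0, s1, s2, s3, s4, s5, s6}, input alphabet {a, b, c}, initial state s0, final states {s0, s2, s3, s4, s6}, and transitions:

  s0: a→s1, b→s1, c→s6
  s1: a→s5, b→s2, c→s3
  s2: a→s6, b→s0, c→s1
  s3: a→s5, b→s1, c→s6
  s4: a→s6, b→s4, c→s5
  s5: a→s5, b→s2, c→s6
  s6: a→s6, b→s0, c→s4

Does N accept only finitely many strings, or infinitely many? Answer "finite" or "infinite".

infinite

State s0 is reachable from the start and can reach an accepting state, and it lies on the cycle s0 → s1 → s2 → s0.
Traversing that cycle any number of times yields accepted strings of unbounded length, so the language is infinite.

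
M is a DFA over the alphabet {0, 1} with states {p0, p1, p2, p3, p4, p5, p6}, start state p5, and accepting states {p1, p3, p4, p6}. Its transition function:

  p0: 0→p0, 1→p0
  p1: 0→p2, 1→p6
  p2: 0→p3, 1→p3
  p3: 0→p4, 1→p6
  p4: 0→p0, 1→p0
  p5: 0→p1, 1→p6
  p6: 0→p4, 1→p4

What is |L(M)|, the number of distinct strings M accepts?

17

The useful subgraph on states {p1, p2, p3, p4, p5, p6} is acyclic, so L(M) is finite; the longest accepting path visits 6 useful states, giving maximum string length 5.
Counting accepting paths from p5 by length: 2 of length 1, 3 of length 2, 4 of length 3, 4 of length 4, 4 of length 5. Total 17.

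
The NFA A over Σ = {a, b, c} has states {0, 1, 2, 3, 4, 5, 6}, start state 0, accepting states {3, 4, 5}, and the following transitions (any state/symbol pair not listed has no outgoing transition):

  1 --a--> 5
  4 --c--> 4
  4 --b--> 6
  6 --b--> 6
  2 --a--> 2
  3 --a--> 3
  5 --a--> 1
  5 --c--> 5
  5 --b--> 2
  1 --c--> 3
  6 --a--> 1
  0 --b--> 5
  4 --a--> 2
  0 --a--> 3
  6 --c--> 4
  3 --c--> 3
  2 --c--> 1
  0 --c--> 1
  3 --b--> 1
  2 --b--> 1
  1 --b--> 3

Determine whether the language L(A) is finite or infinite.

infinite

State 1 is reachable from the start and can reach an accepting state, and it lies on the cycle 1 → 3 → 1.
Traversing that cycle any number of times yields accepted strings of unbounded length, so the language is infinite.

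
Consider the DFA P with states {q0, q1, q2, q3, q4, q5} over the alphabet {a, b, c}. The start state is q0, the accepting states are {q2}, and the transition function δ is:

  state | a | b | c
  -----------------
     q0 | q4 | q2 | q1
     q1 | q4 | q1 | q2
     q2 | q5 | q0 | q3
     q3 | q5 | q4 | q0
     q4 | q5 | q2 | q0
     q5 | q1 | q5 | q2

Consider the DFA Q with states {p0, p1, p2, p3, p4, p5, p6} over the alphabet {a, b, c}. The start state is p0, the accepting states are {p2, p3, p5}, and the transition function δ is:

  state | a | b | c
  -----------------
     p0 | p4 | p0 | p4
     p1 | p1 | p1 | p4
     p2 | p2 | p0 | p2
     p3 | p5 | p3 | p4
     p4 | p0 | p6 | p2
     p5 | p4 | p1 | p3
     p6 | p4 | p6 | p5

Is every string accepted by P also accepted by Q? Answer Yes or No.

No

The string b is in L(P) but not in L(Q).
So L(P) ⊄ L(Q).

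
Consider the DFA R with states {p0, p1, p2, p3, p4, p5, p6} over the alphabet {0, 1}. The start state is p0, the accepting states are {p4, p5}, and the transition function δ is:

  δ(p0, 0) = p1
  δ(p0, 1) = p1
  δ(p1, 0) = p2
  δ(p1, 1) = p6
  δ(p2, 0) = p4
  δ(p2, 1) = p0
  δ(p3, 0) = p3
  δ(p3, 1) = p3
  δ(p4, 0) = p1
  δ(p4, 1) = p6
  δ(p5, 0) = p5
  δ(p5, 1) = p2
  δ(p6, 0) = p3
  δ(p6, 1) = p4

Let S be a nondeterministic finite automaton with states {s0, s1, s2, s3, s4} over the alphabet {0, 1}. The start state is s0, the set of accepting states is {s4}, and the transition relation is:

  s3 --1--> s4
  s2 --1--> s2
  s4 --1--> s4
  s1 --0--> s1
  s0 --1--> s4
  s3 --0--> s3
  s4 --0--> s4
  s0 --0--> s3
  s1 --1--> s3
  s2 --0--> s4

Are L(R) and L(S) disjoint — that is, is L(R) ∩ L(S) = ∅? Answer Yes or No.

The string 011 is accepted by both R and S.
Hence L(R) ∩ L(S) ≠ ∅.

No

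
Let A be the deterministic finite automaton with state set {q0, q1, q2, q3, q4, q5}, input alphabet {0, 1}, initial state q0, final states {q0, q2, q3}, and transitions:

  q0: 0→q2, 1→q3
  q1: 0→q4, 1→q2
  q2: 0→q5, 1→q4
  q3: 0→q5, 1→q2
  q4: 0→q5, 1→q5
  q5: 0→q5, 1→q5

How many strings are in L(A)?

The useful subgraph on states {q0, q2, q3} is acyclic, so L(A) is finite; the longest accepting path visits 3 useful states, giving maximum string length 2.
Counting accepting paths from q0 by length: 1 of length 0, 2 of length 1, 1 of length 2. Total 4.

4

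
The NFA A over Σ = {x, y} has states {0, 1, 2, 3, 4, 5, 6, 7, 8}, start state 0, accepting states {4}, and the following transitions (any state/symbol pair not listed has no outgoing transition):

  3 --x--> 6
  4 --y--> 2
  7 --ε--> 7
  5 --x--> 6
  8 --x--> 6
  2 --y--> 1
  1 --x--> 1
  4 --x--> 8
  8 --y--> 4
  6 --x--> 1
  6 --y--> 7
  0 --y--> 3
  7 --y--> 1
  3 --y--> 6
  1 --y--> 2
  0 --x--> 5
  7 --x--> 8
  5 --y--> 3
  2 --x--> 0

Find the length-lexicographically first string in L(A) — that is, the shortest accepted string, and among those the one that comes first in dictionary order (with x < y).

xxyxy

A breadth-first search from 0 reaches an accepting state first via the path 0 → 5 → 6 → 7 → 8 → 4 on input xxyxy.
No string of length < 5 is accepted (BFS exhausts all shorter strings without reaching an accepting state), and xxyxy is the lexicographically least accepting string of length 5.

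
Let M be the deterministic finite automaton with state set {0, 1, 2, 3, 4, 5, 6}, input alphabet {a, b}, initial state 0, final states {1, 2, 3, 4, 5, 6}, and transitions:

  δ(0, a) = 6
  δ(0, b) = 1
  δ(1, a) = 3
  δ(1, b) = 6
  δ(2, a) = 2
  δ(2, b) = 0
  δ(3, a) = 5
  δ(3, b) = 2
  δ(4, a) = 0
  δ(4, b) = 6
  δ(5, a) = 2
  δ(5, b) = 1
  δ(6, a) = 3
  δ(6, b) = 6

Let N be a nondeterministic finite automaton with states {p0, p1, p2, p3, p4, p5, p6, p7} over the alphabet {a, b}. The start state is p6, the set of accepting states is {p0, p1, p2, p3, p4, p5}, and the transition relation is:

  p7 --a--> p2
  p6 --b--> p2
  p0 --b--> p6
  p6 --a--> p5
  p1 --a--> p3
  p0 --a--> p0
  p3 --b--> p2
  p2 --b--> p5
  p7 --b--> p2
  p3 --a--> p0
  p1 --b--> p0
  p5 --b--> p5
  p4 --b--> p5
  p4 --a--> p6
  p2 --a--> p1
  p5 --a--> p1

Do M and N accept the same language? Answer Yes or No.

Exploring the product automaton M × N from the start pair (0, p6), following both machines on each input symbol, reaches 6 state pairs: (0, p6), (6, p5), (1, p2), (3, p1), (5, p3), (2, p0).
M accepts in {1, 2, 3, 4, 5, 6} and N accepts in {p0, p1, p2, p3, p4, p5}. In every reachable pair the two components are either both accepting — (6, p5), (1, p2), (3, p1), (5, p3), (2, p0) — or both non-accepting, so no string is accepted by exactly one of the machines: L(M) \ L(N) and L(N) \ L(M) are both empty.
Hence every string is accepted by M iff it is accepted by N, and the two languages coincide.

Yes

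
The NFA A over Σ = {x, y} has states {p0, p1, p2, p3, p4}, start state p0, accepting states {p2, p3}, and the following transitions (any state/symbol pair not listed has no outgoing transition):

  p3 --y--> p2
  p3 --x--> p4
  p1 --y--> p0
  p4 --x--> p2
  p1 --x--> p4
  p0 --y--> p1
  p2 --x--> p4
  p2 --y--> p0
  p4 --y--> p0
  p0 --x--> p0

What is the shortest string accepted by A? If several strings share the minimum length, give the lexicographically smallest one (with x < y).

A breadth-first search from p0 reaches an accepting state first via the path p0 → p1 → p4 → p2 on input yxx.
No string of length < 3 is accepted (BFS exhausts all shorter strings without reaching an accepting state), and yxx is the lexicographically least accepting string of length 3.

yxx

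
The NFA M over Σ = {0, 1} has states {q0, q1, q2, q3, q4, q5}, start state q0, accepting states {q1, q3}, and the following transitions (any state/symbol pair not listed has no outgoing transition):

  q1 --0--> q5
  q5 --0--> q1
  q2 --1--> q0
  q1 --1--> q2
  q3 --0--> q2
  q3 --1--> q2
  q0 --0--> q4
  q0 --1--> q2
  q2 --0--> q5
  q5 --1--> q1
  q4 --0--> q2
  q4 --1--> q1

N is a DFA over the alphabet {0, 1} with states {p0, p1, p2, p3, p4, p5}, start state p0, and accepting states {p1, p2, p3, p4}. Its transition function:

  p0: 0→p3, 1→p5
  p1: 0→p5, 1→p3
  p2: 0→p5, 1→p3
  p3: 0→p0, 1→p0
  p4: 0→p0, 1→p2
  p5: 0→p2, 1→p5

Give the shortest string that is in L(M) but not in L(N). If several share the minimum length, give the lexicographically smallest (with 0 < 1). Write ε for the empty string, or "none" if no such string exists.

01

The string 01 is accepted by M but not by N.
No shorter string lies in the difference, and 01 is the lexicographically first length-2 string in L(M) \ L(N).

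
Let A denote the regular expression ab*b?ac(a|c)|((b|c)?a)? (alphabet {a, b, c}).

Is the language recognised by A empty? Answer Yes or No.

No

The empty string ε matches the expression, so it belongs to L(A).
Since L(A) contains at least one string, it is not empty.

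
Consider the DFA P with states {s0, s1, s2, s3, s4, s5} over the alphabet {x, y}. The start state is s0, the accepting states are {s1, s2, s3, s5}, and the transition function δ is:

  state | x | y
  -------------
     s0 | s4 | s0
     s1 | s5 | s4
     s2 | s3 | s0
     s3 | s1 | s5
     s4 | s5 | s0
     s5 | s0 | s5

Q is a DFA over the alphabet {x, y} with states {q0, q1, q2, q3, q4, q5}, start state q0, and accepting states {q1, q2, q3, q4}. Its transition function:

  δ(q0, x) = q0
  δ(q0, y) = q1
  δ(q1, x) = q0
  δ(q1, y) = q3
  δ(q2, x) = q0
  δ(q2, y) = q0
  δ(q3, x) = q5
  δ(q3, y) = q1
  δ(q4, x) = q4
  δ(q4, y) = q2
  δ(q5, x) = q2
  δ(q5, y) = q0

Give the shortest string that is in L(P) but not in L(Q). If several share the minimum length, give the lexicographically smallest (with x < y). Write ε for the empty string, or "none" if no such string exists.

xx

The string xx is accepted by P but not by Q.
No shorter string lies in the difference, and xx is the lexicographically first length-2 string in L(P) \ L(Q).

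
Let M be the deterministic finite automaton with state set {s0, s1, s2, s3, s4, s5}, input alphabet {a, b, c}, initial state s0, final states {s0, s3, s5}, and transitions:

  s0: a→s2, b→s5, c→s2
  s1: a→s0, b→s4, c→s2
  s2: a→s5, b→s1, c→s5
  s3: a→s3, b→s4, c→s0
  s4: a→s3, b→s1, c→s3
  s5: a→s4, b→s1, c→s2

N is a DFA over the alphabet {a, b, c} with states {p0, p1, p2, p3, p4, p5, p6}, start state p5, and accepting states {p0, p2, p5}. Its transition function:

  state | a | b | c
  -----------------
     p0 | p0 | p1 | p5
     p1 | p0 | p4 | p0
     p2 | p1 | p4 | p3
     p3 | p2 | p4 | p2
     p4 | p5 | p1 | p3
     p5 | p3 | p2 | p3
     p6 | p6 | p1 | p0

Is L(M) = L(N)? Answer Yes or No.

Yes

Exploring the product automaton M × N from the start pair (s0, p5), following both machines on each input symbol, reaches 6 state pairs: (s0, p5), (s2, p3), (s5, p2), (s1, p4), (s4, p1), (s3, p0).
M accepts in {s0, s3, s5} and N accepts in {p0, p2, p5}. In every reachable pair the two components are either both accepting — (s0, p5), (s5, p2), (s3, p0) — or both non-accepting, so no string is accepted by exactly one of the machines: L(M) \ L(N) and L(N) \ L(M) are both empty.
Hence every string is accepted by M iff it is accepted by N, and the two languages coincide.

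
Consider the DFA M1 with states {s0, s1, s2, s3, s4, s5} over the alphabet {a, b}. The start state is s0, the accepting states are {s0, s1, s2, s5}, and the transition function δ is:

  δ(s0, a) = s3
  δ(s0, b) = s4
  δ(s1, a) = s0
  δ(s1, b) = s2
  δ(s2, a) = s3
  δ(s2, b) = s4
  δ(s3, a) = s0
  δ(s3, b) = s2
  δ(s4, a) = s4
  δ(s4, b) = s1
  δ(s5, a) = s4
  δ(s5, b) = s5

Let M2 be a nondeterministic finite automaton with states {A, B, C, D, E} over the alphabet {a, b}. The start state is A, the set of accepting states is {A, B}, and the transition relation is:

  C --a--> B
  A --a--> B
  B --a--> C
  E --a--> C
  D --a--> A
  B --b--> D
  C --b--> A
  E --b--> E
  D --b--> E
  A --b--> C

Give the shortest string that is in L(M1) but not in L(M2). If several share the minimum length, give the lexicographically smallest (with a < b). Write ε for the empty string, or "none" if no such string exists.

aa

The string aa is accepted by M1 but not by M2.
No shorter string lies in the difference, and aa is the lexicographically first length-2 string in L(M1) \ L(M2).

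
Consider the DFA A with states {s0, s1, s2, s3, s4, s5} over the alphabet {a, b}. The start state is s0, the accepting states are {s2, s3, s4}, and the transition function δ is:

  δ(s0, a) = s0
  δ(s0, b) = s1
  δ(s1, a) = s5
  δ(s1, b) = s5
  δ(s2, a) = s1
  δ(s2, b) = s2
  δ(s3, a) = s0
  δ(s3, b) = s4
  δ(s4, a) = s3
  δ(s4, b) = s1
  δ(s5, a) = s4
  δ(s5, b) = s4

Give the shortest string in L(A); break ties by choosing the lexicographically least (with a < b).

baa

A breadth-first search from s0 reaches an accepting state first via the path s0 → s1 → s5 → s4 on input baa.
No string of length < 3 is accepted (BFS exhausts all shorter strings without reaching an accepting state), and baa is the lexicographically least accepting string of length 3.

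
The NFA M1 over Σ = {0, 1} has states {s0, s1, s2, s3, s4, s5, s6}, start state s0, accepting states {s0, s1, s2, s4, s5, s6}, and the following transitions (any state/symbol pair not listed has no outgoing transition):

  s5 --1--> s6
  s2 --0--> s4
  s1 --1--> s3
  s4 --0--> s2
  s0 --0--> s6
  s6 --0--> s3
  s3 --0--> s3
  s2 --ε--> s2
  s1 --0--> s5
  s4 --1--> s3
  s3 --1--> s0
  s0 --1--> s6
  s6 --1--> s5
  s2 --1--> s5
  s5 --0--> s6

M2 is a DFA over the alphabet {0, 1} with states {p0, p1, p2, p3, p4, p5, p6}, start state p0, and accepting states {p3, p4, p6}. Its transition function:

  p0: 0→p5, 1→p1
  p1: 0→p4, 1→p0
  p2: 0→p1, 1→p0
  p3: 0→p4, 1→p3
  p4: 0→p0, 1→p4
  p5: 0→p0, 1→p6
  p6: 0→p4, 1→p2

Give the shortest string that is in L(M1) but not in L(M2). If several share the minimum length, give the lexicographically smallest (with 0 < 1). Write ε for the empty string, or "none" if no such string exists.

The empty string ε is accepted by M1 but not by M2.
Since ε is the unique shortest string, it is the required witness.

ε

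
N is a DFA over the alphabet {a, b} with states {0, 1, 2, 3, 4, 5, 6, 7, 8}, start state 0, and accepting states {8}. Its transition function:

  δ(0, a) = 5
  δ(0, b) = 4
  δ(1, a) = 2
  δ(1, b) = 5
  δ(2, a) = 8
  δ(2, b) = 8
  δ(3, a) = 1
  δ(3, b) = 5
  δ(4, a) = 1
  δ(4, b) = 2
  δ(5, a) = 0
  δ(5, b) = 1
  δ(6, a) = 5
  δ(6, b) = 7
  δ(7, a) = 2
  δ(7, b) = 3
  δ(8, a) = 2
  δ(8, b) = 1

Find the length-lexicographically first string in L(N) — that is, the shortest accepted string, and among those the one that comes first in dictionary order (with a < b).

A breadth-first search from 0 reaches an accepting state first via the path 0 → 4 → 2 → 8 on input bba.
No string of length < 3 is accepted (BFS exhausts all shorter strings without reaching an accepting state), and bba is the lexicographically least accepting string of length 3.

bba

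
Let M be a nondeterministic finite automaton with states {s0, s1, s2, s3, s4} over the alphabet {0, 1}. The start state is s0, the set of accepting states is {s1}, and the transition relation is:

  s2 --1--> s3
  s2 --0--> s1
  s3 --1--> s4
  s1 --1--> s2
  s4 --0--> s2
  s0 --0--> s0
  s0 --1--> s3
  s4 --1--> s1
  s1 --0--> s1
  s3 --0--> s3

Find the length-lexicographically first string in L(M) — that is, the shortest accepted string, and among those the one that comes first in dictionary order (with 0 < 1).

111

A breadth-first search from s0 reaches an accepting state first via the path s0 → s3 → s4 → s1 on input 111.
No string of length < 3 is accepted (BFS exhausts all shorter strings without reaching an accepting state), and 111 is the lexicographically least accepting string of length 3.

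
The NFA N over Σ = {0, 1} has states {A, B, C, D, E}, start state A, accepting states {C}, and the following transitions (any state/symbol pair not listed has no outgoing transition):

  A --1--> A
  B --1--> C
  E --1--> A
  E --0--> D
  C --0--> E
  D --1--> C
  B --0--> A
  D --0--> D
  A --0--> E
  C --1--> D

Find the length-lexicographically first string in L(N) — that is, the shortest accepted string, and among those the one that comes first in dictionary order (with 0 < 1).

A breadth-first search from A reaches an accepting state first via the path A → E → D → C on input 001.
No string of length < 3 is accepted (BFS exhausts all shorter strings without reaching an accepting state), and 001 is the lexicographically least accepting string of length 3.

001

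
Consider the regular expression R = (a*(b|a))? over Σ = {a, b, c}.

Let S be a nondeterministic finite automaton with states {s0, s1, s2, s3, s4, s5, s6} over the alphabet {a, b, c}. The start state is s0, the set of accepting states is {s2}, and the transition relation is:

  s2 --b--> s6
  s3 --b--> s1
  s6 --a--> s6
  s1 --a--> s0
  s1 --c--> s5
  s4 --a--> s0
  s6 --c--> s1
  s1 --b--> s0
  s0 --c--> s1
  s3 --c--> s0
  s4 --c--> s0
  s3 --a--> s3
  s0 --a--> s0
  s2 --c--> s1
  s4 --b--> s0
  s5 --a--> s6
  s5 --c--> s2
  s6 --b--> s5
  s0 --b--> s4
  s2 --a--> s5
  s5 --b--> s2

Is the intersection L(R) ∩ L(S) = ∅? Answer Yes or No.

Converting the expression R to a DFA (subset construction, then merging equivalent states) gives the minimal DFA with states {r0, r1, r2}, start state r0, accepting states {r0, r1} and transitions r0: a→r0, b→r1, c→r2; r1: a→r2, b→r2, c→r2; r2: a→r2, b→r2, c→r2.
Exploring the product automaton R × S from the start pair (r0, s0), following both machines on each input symbol, reaches 8 state pairs: (r0, s0), (r1, s4), (r2, s1), (r2, s0), (r2, s5), (r2, s4), (r2, s6), (r2, s2).
R accepts in {r0, r1} and S accepts in {s2}; no reachable pair has both components accepting, so no string drives both machines to acceptance simultaneously and L(R) ∩ L(S) = ∅.
So no string is accepted by both, and the intersection is empty.

Yes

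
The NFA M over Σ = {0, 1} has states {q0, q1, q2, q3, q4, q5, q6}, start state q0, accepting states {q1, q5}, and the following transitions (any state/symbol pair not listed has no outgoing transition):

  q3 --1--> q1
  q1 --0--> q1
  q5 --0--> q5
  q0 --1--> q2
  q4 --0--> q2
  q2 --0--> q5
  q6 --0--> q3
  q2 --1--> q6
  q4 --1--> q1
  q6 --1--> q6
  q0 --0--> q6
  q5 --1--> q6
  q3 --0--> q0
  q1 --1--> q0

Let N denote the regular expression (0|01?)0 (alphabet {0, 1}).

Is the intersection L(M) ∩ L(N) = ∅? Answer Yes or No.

Converting the expression N to a DFA (subset construction, then merging equivalent states) gives the minimal DFA with states {n0, n1, n2, n3, n4}, start state n0, accepting states {n3} and transitions n0: 0→n1, 1→n2; n1: 0→n3, 1→n4; n2: 0→n2, 1→n2; n3: 0→n2, 1→n2; n4: 0→n3, 1→n2.
Exploring the product automaton M × N from the start pair (q0, n0), following both machines on each input symbol, reaches 10 state pairs: (q0, n0), (q6, n1), (q2, n2), (q3, n3), (q6, n4), (q5, n2), (q6, n2), (q0, n2), (q1, n2), (q3, n2).
M accepts in {q1, q5} and N accepts in {n3}; no reachable pair has both components accepting, so no string drives both machines to acceptance simultaneously and L(M) ∩ L(N) = ∅.
So no string is accepted by both, and the intersection is empty.

Yes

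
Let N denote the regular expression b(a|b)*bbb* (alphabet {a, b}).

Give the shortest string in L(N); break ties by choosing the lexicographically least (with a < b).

bbb

By inspection of the expression, no string of length less than 3 matches, and bbb is the lexicographically first match of length 3.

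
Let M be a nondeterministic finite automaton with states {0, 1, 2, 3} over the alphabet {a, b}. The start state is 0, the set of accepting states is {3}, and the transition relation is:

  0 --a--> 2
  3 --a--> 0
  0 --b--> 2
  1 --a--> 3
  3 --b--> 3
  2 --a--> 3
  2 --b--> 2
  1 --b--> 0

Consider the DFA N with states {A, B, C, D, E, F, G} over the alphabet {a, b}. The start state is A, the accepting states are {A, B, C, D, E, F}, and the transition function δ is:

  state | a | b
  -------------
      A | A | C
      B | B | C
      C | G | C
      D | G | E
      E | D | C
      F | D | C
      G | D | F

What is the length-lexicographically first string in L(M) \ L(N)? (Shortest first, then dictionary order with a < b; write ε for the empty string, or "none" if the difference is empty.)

ba

The string ba is accepted by M but not by N.
No shorter string lies in the difference, and ba is the lexicographically first length-2 string in L(M) \ L(N).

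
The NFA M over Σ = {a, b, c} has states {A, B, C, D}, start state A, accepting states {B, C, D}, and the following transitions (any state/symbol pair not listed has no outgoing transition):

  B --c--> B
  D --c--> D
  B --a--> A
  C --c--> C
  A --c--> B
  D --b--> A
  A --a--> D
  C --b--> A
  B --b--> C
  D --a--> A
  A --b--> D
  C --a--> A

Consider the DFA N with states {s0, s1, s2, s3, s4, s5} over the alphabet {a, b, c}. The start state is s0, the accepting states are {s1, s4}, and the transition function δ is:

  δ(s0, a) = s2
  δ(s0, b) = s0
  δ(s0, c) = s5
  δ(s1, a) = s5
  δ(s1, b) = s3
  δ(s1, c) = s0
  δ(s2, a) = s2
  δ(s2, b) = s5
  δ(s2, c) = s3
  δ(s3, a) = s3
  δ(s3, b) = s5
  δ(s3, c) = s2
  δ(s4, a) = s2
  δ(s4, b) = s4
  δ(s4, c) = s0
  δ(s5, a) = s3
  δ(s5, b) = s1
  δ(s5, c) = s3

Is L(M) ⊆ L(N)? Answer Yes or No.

The string a is in L(M) but not in L(N).
So L(M) ⊄ L(N).

No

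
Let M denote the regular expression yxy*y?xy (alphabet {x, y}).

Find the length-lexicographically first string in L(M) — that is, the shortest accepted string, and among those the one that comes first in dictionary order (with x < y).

By inspection of the expression, no string of length less than 4 matches, and yxxy is the lexicographically first match of length 4.

yxxy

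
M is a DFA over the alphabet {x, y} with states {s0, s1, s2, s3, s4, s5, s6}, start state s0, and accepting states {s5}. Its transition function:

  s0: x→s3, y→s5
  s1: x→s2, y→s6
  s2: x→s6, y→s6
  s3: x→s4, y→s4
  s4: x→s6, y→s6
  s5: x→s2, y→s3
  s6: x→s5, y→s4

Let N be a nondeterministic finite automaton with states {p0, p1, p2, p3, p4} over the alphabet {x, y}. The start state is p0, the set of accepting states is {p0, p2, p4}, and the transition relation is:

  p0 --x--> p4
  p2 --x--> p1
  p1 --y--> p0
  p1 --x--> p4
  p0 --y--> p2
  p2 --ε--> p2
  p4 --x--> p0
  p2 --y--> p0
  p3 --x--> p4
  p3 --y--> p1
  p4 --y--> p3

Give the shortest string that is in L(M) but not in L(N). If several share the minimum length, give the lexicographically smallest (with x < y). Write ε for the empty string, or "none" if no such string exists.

xxyx

The string xxyx is accepted by M but not by N.
No shorter string lies in the difference, and xxyx is the lexicographically first length-4 string in L(M) \ L(N).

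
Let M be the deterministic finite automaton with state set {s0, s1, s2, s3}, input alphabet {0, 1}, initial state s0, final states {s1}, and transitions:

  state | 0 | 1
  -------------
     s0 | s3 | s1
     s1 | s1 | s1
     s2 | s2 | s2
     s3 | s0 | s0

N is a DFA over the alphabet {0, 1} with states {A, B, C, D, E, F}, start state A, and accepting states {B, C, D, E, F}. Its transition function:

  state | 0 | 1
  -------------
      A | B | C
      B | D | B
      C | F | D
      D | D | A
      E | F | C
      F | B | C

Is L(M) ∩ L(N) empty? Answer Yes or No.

No

The string 1 is accepted by both M and N.
Hence L(M) ∩ L(N) ≠ ∅.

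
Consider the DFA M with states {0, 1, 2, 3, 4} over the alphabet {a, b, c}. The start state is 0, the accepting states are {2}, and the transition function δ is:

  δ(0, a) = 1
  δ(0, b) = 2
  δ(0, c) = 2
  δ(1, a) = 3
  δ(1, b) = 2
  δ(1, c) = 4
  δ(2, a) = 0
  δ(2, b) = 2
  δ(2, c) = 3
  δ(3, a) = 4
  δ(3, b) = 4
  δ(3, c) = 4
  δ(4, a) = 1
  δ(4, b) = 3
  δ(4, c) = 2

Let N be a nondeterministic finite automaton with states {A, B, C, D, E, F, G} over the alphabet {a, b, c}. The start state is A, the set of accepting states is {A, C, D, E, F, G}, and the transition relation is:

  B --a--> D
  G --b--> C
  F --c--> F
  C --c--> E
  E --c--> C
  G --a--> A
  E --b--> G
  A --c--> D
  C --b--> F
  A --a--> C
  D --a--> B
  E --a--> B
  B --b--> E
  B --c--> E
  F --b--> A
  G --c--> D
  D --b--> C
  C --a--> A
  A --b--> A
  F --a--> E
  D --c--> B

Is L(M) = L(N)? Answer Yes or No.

The string aacc is accepted by M but rejected by N.
So L(M) ≠ L(N).

No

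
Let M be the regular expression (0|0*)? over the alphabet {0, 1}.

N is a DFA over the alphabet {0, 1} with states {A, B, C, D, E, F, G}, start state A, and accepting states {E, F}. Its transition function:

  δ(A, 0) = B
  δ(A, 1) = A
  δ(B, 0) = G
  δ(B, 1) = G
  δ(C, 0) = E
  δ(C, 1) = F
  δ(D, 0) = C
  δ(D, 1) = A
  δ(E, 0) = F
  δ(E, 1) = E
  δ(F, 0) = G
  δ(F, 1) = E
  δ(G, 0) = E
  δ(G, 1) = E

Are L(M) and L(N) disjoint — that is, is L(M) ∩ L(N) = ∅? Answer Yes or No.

The string 000 is accepted by both M and N.
Hence L(M) ∩ L(N) ≠ ∅.

No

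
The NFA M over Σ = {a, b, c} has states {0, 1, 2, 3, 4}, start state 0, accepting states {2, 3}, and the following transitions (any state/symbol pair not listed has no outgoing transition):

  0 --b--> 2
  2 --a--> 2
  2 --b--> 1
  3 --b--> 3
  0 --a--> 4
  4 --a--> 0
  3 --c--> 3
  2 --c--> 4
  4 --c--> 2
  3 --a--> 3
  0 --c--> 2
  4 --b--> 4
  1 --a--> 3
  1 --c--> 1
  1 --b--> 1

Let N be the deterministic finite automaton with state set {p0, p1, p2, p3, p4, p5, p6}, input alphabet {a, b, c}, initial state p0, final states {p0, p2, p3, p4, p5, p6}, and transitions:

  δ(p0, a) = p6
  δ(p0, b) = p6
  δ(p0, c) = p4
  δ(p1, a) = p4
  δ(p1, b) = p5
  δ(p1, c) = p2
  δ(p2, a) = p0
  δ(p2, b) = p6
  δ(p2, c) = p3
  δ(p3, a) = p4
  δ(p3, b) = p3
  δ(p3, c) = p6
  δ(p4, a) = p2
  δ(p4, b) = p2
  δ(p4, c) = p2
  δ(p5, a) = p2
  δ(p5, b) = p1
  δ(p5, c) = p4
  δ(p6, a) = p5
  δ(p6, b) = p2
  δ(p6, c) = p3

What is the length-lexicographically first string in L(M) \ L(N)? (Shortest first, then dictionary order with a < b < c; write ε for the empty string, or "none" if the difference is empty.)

The string aab is accepted by M but not by N.
No shorter string lies in the difference, and aab is the lexicographically first length-3 string in L(M) \ L(N).

aab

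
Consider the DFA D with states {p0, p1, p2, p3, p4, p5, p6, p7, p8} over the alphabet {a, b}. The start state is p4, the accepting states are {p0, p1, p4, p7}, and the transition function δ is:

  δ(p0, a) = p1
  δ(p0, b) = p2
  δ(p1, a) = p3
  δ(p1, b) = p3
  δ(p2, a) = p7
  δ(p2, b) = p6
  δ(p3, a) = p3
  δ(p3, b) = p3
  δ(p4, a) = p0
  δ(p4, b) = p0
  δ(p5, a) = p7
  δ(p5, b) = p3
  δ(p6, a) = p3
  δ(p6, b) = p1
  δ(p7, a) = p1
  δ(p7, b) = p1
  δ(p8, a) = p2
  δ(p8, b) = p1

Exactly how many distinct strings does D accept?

The useful subgraph on states {p0, p1, p2, p4, p6, p7} is acyclic, so L(D) is finite; the longest accepting path visits 5 useful states, giving maximum string length 4.
Counting accepting paths from p4 by length: 1 of length 0, 2 of length 1, 2 of length 2, 2 of length 3, 6 of length 4. Total 13.

13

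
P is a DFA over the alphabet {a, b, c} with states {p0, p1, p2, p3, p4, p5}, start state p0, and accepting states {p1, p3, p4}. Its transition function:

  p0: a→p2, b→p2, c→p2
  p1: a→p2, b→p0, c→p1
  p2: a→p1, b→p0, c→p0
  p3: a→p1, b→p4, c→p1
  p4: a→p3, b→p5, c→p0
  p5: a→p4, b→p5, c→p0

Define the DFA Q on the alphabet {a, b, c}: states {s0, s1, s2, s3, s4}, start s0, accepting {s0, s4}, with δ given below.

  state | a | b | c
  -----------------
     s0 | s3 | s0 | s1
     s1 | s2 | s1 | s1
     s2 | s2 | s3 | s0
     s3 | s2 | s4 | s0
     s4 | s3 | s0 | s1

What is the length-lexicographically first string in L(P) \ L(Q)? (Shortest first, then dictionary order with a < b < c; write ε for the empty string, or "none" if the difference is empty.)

aa

The string aa is accepted by P but not by Q.
No shorter string lies in the difference, and aa is the lexicographically first length-2 string in L(P) \ L(Q).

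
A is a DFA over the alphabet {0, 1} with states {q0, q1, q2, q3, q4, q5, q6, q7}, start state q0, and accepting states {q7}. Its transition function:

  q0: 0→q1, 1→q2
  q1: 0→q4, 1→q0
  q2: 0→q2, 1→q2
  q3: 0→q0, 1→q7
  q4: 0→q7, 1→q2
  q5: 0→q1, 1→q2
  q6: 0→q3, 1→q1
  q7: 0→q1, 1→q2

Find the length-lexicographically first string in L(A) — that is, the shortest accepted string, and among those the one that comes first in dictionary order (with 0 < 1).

000

A breadth-first search from q0 reaches an accepting state first via the path q0 → q1 → q4 → q7 on input 000.
No string of length < 3 is accepted (BFS exhausts all shorter strings without reaching an accepting state), and 000 is the lexicographically least accepting string of length 3.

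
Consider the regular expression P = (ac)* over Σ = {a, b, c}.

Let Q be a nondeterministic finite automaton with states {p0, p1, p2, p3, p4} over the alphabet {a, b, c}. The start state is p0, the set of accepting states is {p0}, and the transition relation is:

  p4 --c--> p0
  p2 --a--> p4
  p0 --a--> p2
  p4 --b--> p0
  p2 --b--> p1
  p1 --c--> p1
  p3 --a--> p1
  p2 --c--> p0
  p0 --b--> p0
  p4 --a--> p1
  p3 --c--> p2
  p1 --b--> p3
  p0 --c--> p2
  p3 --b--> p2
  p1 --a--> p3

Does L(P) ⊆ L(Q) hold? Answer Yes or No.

Yes

Converting the expression P to a DFA (subset construction, then merging equivalent states) gives the minimal DFA with states {r0, r1, r2}, start state r0, accepting states {r0} and transitions r0: a→r1, b→r2, c→r2; r1: a→r2, b→r2, c→r0; r2: a→r2, b→r2, c→r2.
Exploring the product automaton P × Q from the start pair (r0, p0), following both machines on each input symbol, reaches 7 state pairs: (r0, p0), (r1, p2), (r2, p0), (r2, p2), (r2, p4), (r2, p1), (r2, p3).
P accepts in {r0} and Q accepts in {p0}. The reachable pairs whose P-component is accepting are (r0, p0); in each of them the Q-component is accepting too, so the product for L(P) \ L(Q) (P-component accepting, Q-component rejecting) has no reachable accepting pair and the difference is empty.
Hence every string in L(P) is also in L(Q).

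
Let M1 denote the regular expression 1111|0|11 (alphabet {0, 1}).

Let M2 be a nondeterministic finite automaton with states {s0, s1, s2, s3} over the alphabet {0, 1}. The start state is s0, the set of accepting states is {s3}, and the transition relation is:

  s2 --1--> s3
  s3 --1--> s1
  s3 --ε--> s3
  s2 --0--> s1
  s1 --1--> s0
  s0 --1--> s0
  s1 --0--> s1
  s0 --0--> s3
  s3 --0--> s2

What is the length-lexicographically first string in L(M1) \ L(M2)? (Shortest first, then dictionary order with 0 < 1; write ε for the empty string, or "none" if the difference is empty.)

11

The string 11 is accepted by M1 but not by M2.
No shorter string lies in the difference, and 11 is the lexicographically first length-2 string in L(M1) \ L(M2).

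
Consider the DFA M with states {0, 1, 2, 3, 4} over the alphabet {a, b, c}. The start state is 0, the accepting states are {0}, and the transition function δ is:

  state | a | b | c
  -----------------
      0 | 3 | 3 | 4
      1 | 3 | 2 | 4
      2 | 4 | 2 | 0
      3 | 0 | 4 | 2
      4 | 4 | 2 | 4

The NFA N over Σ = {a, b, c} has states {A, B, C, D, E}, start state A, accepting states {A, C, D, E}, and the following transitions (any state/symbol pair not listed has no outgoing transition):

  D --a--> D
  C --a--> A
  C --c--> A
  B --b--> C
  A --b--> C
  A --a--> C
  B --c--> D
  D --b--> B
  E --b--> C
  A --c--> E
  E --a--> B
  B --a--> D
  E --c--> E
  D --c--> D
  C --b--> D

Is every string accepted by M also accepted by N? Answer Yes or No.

Yes

Exploring the product automaton M × N from the start pair (0, A), following both machines on each input symbol, reaches 15 state pairs: (0, A), (3, C), (4, E), (4, D), (2, A), (4, B), (2, C), (2, B), (4, C), (0, E), (4, A), (2, D), (0, D), (3, B), (3, D).
M accepts in {0} and N accepts in {A, C, D, E}. The reachable pairs whose M-component is accepting are (0, A), (0, E), (0, D); in each of them the N-component is accepting too, so the product for L(M) \ L(N) (M-component accepting, N-component rejecting) has no reachable accepting pair and the difference is empty.
Hence every string in L(M) is also in L(N).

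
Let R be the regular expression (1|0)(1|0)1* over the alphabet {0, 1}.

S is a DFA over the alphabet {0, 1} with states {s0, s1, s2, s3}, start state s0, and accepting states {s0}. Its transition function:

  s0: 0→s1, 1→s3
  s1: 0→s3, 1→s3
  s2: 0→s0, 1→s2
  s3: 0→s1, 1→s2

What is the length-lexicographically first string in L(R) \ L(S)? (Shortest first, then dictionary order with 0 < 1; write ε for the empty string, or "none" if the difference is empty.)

The string 00 is accepted by R but not by S.
No shorter string lies in the difference, and 00 is the lexicographically first length-2 string in L(R) \ L(S).

00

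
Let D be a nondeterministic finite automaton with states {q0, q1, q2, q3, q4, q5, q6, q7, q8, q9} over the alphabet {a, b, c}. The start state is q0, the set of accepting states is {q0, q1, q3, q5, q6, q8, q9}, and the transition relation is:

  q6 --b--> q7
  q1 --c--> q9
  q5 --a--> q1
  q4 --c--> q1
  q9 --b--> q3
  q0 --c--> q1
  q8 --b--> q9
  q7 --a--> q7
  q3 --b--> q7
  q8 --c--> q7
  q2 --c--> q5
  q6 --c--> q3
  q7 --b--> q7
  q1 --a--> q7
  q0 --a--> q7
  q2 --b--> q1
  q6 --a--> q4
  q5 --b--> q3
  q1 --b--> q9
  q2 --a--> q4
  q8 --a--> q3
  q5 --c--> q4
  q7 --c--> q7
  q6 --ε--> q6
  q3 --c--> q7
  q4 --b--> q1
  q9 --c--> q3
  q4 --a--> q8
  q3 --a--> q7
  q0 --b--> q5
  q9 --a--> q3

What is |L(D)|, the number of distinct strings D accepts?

The useful subgraph on states {q0, q1, q3, q4, q5, q8, q9} is acyclic, so L(D) is finite; the longest accepting path visits 6 useful states, giving maximum string length 5.
Counting accepting paths from q0 by length: 1 of length 0, 2 of length 1, 4 of length 2, 11 of length 3, 12 of length 4, 15 of length 5. Total 45.

45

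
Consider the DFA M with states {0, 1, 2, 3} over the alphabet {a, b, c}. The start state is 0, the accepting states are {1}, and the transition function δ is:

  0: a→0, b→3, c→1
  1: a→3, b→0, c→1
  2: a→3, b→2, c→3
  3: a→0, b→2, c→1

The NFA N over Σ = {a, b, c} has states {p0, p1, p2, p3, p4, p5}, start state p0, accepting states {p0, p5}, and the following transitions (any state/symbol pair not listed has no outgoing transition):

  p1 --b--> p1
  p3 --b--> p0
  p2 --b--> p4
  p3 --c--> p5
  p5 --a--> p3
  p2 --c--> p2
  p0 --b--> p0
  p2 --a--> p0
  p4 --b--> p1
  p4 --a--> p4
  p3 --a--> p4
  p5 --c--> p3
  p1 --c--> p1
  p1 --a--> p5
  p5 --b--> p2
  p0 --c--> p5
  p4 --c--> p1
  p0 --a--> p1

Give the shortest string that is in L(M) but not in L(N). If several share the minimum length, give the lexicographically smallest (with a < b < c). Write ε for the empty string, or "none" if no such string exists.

The string ac is accepted by M but not by N.
No shorter string lies in the difference, and ac is the lexicographically first length-2 string in L(M) \ L(N).

ac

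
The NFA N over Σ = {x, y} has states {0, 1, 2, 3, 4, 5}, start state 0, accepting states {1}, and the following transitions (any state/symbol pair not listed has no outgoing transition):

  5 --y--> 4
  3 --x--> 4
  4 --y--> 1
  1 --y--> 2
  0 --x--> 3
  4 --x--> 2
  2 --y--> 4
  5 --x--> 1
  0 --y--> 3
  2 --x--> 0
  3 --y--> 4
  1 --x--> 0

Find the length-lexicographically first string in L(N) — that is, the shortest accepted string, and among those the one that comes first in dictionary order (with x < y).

xxy

A breadth-first search from 0 reaches an accepting state first via the path 0 → 3 → 4 → 1 on input xxy.
No string of length < 3 is accepted (BFS exhausts all shorter strings without reaching an accepting state), and xxy is the lexicographically least accepting string of length 3.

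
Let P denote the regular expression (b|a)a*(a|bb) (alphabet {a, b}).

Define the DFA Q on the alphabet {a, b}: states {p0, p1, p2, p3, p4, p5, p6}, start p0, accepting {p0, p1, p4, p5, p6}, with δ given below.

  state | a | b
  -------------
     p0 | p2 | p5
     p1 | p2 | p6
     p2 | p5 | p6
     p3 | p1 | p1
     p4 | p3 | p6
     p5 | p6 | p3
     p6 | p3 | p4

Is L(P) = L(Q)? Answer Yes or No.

No

The string baa is accepted by P but rejected by Q.
So L(P) ≠ L(Q).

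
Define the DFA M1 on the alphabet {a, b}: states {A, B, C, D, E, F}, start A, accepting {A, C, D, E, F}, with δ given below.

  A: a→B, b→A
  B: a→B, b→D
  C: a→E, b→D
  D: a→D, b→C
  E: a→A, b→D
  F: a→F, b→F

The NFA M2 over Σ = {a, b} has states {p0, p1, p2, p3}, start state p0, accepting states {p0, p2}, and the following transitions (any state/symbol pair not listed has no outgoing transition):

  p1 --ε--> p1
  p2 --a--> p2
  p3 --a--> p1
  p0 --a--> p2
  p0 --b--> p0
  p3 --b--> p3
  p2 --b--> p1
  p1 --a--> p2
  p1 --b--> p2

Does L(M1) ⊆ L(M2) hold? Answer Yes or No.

No

The string ab is in L(M1) but not in L(M2).
So L(M1) ⊄ L(M2).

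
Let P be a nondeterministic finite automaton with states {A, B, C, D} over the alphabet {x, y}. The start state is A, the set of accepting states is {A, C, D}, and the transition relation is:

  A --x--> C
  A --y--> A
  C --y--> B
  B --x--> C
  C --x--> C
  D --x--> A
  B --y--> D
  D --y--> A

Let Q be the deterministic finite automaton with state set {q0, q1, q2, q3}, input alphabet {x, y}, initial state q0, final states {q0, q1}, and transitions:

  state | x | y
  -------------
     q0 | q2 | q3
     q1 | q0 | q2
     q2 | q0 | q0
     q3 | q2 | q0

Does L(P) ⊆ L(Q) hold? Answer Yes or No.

No

The string x is in L(P) but not in L(Q).
So L(P) ⊄ L(Q).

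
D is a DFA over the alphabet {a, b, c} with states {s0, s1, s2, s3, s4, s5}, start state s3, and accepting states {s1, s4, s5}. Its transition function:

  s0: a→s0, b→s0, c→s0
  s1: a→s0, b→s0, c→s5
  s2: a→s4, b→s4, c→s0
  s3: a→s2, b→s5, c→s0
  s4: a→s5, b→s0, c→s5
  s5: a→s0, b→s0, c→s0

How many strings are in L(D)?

7

The useful subgraph on states {s2, s3, s4, s5} is acyclic, so L(D) is finite; the longest accepting path visits 4 useful states, giving maximum string length 3.
Counting accepting paths from s3 by length: 1 of length 1, 2 of length 2, 4 of length 3. Total 7.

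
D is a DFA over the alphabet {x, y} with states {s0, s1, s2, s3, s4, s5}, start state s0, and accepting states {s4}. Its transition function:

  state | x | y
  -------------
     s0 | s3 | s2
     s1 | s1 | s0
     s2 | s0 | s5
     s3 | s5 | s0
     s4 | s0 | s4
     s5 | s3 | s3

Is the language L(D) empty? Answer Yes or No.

The states reachable from the start state are {s0, s2, s3, s5}.
None of the accepting states {s4} is reachable, so no string is accepted and L(D) = ∅.

Yes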